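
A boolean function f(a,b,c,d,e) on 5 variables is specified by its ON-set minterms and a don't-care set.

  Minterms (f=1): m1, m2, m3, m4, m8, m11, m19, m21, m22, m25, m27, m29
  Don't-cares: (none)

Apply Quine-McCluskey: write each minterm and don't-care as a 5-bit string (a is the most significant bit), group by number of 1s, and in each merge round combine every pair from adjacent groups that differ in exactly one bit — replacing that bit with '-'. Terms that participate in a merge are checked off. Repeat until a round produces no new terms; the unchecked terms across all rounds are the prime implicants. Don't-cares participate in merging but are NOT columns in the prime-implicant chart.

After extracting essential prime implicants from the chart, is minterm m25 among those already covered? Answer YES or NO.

NO

size-2^0 implicants → 00001(✓)  00010(✓)  00011(✓)  00100  01000  01011(✓)  10011(✓)  10101(✓)  10110  11001(✓)  11011(✓)  11101(✓)
size-2^1 implicants → -0011(✓)  -1011(✓)  0-011(✓)  000-1  0001-  1-011(✓)  1-101  11-01  110-1
size-2^2 implicants → --011
Unchecked terms (primes): --011, 000-1, 0001-, 00100, 01000, 1-101, 10110, 11-01, 110-1
Minterm coverage:
  m1 ⊆ 000-1 [E]
  m2 ⊆ 0001- [E]
  m3 ⊆ --011,000-1,0001-
  m4 ⊆ 00100 [E]
  m8 ⊆ 01000 [E]
  m11 ⊆ --011 [E]
  m19 ⊆ --011 [E]
  m21 ⊆ 1-101 [E]
  m22 ⊆ 10110 [E]
  m25 ⊆ 11-01,110-1
  m27 ⊆ --011,110-1
  m29 ⊆ 1-101,11-01
E = {--011, 000-1, 0001-, 00100, 01000, 1-101, 10110}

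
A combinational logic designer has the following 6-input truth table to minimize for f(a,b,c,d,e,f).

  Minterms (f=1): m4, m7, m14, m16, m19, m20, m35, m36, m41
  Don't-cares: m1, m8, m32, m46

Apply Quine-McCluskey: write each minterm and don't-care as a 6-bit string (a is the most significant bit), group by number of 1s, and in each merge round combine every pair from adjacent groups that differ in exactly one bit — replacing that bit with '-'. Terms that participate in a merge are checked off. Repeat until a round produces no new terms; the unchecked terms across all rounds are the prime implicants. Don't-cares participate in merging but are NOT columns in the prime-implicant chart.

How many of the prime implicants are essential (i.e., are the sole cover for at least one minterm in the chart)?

6

Round 0: 000001 000100✓ 000111 001000 001110✓ 010000✓ 010011 010100✓ 100000✓ 100011 100100✓ 101001 101110✓
Round 1: -00100 -01110 0-0100 010-00 100-00
PIs = {-00100, -01110, 0-0100, 000001, 000111, 001000, 010-00, 010011, 100-00, 100011, 101001}
Coverage chart:
  m4: -00100,0-0100
  m7: 000111 ←essential
  m14: -01110 ←essential
  m16: 010-00 ←essential
  m19: 010011 ←essential
  m20: 0-0100,010-00
  m35: 100011 ←essential
  m36: -00100,100-00
  m41: 101001 ←essential
Essential: -01110, 000111, 010-00, 010011, 100011, 101001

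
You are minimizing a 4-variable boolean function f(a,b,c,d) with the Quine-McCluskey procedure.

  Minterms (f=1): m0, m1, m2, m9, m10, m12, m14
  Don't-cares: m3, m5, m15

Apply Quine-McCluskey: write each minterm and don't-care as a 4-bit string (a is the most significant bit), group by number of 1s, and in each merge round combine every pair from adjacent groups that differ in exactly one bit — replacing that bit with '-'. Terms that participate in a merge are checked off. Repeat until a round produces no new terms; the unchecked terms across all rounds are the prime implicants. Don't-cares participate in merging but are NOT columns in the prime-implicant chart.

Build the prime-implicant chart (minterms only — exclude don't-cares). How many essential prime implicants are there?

size-2^0 implicants → 0000(✓)  0001(✓)  0010(✓)  0011(✓)  0101(✓)  1001(✓)  1010(✓)  1100(✓)  1110(✓)  1111(✓)
size-2^1 implicants → -001  -010  0-01  00-0(✓)  00-1(✓)  000-(✓)  001-(✓)  1-10  11-0  111-
size-2^2 implicants → 00--
Unchecked terms (primes): -001, -010, 0-01, 00--, 1-10, 11-0, 111-
Minterm coverage:
  m0 ⊆ 00-- [E]
  m1 ⊆ -001,0-01,00--
  m2 ⊆ -010,00--
  m9 ⊆ -001 [E]
  m10 ⊆ -010,1-10
  m12 ⊆ 11-0 [E]
  m14 ⊆ 1-10,11-0,111-
E = {-001, 00--, 11-0}

3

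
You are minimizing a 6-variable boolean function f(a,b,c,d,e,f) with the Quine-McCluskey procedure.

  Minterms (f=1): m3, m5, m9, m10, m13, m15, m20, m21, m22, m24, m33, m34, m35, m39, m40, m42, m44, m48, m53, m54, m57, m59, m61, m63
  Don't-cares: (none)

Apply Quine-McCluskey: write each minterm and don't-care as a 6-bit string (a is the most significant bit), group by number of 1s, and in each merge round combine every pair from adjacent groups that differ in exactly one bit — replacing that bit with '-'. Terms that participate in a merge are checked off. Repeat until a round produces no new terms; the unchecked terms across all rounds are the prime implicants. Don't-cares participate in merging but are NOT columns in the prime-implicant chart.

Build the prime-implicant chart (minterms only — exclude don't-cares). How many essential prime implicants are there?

[col 0] 000011*, 000101*, 001001*, 001010*, 001101*, 001111*, 010100*, 010101*, 010110*, 011000, 100001*, 100010*, 100011*, 100111*, 101000*, 101010*, 101100*, 110000, 110101*, 110110*, 111001*, 111011*, 111101*, 111111*
[col 1] -00011, -01010, -10101, -10110, 0-0101, 00-101, 001-01, 0011-1, 0101-0, 01010-, 10-010, 100-11, 1000-1, 10001-, 101-00, 1010-0, 11-101, 111-01*, 111-11*, 1110-1*, 1111-1*
[col 2] 111--1
Prime implicants: -00011, -01010, -10101, -10110, 0-0101, 00-101, 001-01, 0011-1, 0101-0, 01010-, 011000, 10-010, 100-11, 1000-1, 10001-, 101-00, 1010-0, 11-101, 110000, 111--1
PI chart (minterm → PIs covering it):
  3 | -00011  (sole → essential)
  5 | 0-0101,00-101
  9 | 001-01  (sole → essential)
  10 | -01010  (sole → essential)
  13 | 00-101,001-01,0011-1
  15 | 0011-1  (sole → essential)
  20 | 0101-0,01010-
  21 | -10101,0-0101,01010-
  22 | -10110,0101-0
  24 | 011000  (sole → essential)
  33 | 1000-1  (sole → essential)
  34 | 10-010,10001-
  35 | -00011,100-11,1000-1,10001-
  39 | 100-11  (sole → essential)
  40 | 101-00,1010-0
  42 | -01010,10-010,1010-0
  44 | 101-00  (sole → essential)
  48 | 110000  (sole → essential)
  53 | -10101,11-101
  54 | -10110  (sole → essential)
  57 | 111--1  (sole → essential)
  59 | 111--1  (sole → essential)
  61 | 11-101,111--1
  63 | 111--1  (sole → essential)
Essential prime implicants: -00011, -01010, -10110, 001-01, 0011-1, 011000, 100-11, 1000-1, 101-00, 110000, 111--1

11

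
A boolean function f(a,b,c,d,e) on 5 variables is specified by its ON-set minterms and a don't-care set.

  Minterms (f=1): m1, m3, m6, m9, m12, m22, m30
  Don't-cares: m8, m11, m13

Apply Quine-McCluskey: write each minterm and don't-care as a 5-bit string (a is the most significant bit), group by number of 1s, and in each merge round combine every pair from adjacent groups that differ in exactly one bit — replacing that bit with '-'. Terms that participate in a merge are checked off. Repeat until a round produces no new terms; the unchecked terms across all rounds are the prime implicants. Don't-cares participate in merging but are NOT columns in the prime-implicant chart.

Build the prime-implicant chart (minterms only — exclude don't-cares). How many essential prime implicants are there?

[col 0] 00001*, 00011*, 00110*, 01000*, 01001*, 01011*, 01100*, 01101*, 10110*, 11110*
[col 1] -0110, 0-001*, 0-011*, 000-1*, 01-00*, 01-01*, 010-1*, 0100-*, 0110-*, 1-110
[col 2] 0-0-1, 01-0-
Prime implicants: -0110, 0-0-1, 01-0-, 1-110
PI chart (minterm → PIs covering it):
  1 | 0-0-1  (sole → essential)
  3 | 0-0-1  (sole → essential)
  6 | -0110  (sole → essential)
  9 | 0-0-1,01-0-
  12 | 01-0-  (sole → essential)
  22 | -0110,1-110
  30 | 1-110  (sole → essential)
Essential prime implicants: -0110, 0-0-1, 01-0-, 1-110

4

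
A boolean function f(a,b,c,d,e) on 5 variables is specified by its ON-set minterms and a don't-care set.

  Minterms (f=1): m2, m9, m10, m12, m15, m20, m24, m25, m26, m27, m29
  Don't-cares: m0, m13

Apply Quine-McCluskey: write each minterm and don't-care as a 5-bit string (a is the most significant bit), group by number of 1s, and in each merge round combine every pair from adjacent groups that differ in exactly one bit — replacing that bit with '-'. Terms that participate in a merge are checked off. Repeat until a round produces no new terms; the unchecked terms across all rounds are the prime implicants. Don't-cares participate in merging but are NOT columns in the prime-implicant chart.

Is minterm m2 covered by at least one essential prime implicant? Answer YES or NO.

NO

size-2^0 implicants → 00000(✓)  00010(✓)  01001(✓)  01010(✓)  01100(✓)  01101(✓)  01111(✓)  10100  11000(✓)  11001(✓)  11010(✓)  11011(✓)  11101(✓)
size-2^1 implicants → -1001(✓)  -1010  -1101(✓)  0-010  000-0  01-01(✓)  011-1  0110-  11-01(✓)  110-0(✓)  110-1(✓)  1100-(✓)  1101-(✓)
size-2^2 implicants → -1-01  110--
Unchecked terms (primes): -1-01, -1010, 0-010, 000-0, 011-1, 0110-, 10100, 110--
Minterm coverage:
  m2 ⊆ 0-010,000-0
  m9 ⊆ -1-01 [E]
  m10 ⊆ -1010,0-010
  m12 ⊆ 0110- [E]
  m15 ⊆ 011-1 [E]
  m20 ⊆ 10100 [E]
  m24 ⊆ 110-- [E]
  m25 ⊆ -1-01,110--
  m26 ⊆ -1010,110--
  m27 ⊆ 110-- [E]
  m29 ⊆ -1-01 [E]
E = {-1-01, 011-1, 0110-, 10100, 110--}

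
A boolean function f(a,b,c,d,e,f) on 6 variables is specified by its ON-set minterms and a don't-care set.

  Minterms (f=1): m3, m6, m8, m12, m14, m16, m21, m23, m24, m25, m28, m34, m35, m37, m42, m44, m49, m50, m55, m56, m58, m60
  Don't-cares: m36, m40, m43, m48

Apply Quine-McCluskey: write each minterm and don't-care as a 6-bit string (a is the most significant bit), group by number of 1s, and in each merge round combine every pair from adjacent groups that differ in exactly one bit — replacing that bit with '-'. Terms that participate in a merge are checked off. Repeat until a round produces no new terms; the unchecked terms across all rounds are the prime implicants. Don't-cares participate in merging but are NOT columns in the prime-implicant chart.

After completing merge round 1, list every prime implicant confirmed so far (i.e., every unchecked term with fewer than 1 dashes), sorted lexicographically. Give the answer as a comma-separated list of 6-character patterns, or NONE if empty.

NONE

Round 0: 000011✓ 000110✓ 001000✓ 001100✓ 001110✓ 010000✓ 010101✓ 010111✓ 011000✓ 011001✓ 011100✓ 100010✓ 100011✓ 100100✓ 100101✓ 101000✓ 101010✓ 101011✓ 101100✓ 110000✓ 110001✓ 110010✓ 110111✓ 111000✓ 111010✓ 111100✓
Round 1: -00011 -01000✓ -01100✓ -10000✓ -10111 -11000✓ -11100✓ 0-1000✓ 0-1100✓ 00-110 001-00✓ 0011-0 01-000✓ 0101-1 011-00✓ 01100- 1-0010✓ 1-1000✓ 1-1010✓ 1-1100✓ 10-010✓ 10-011✓ 10-100 10001-✓ 10010- 101-00✓ 1010-0✓ 10101-✓ 11-000✓ 11-010✓ 1100-0✓ 11000- 111-00✓ 1110-0✓
Round 2: --1000✓ --1100✓ -01-00✓ -1-000 -11-00✓ 0-1-00✓ 1--010 1-1-00✓ 1-10-0 10-01- 11-0-0
Round 3: --1-00
PIs = {--1-00, -00011, -1-000, -10111, 00-110, 0011-0, 0101-1, 01100-, 1--010, 1-10-0, 10-01-, 10-100, 10010-, 11-0-0, 11000-}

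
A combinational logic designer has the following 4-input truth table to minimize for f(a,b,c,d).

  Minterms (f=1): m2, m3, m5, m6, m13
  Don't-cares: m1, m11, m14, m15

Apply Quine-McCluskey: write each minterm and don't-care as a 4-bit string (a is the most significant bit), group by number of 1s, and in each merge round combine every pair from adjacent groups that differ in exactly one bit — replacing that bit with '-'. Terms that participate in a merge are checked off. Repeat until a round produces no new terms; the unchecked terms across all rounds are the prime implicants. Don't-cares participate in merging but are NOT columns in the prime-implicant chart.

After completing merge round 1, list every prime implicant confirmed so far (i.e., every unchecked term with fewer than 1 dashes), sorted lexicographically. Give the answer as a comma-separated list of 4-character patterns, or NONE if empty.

NONE

Round 0: 0001✓ 0010✓ 0011✓ 0101✓ 0110✓ 1011✓ 1101✓ 1110✓ 1111✓
Round 1: -011 -101 -110 0-01 0-10 00-1 001- 1-11 11-1 111-
PIs = {-011, -101, -110, 0-01, 0-10, 00-1, 001-, 1-11, 11-1, 111-}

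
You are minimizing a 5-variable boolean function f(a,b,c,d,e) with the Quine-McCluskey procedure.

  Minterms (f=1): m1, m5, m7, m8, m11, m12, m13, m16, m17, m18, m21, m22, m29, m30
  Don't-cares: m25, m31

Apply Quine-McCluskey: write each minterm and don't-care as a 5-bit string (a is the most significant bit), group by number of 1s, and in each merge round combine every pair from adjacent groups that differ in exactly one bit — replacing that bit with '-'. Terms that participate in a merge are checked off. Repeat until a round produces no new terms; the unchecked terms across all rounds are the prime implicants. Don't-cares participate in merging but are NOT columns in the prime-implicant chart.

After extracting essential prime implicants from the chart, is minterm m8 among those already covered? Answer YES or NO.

[col 0] 00001*, 00101*, 00111*, 01000*, 01011, 01100*, 01101*, 10000*, 10001*, 10010*, 10101*, 10110*, 11001*, 11101*, 11110*, 11111*
[col 1] -0001*, -0101*, -1101*, 0-101*, 00-01*, 001-1, 01-00, 0110-, 1-001*, 1-101*, 1-110, 10-01*, 10-10, 100-0, 1000-, 11-01*, 111-1, 1111-
[col 2] --101, -0-01, 1--01
Prime implicants: --101, -0-01, 001-1, 01-00, 01011, 0110-, 1--01, 1-110, 10-10, 100-0, 1000-, 111-1, 1111-
PI chart (minterm → PIs covering it):
  1 | -0-01  (sole → essential)
  5 | --101,-0-01,001-1
  7 | 001-1  (sole → essential)
  8 | 01-00  (sole → essential)
  11 | 01011  (sole → essential)
  12 | 01-00,0110-
  13 | --101,0110-
  16 | 100-0,1000-
  17 | -0-01,1--01,1000-
  18 | 10-10,100-0
  21 | --101,-0-01,1--01
  22 | 1-110,10-10
  29 | --101,1--01,111-1
  30 | 1-110,1111-
Essential prime implicants: -0-01, 001-1, 01-00, 01011

YES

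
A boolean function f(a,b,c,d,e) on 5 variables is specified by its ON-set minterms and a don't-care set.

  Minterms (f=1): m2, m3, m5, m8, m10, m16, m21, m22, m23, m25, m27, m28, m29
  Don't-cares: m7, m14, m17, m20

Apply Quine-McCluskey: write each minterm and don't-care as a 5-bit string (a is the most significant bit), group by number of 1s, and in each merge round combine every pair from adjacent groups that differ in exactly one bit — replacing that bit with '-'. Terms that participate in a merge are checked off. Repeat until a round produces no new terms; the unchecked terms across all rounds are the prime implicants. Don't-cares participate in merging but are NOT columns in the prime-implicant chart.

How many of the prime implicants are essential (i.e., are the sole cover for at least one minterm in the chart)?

size-2^0 implicants → 00010(✓)  00011(✓)  00101(✓)  00111(✓)  01000(✓)  01010(✓)  01110(✓)  10000(✓)  10001(✓)  10100(✓)  10101(✓)  10110(✓)  10111(✓)  11001(✓)  11011(✓)  11100(✓)  11101(✓)
size-2^1 implicants → -0101(✓)  -0111(✓)  0-010  00-11  0001-  001-1(✓)  01-10  010-0  1-001(✓)  1-100(✓)  1-101(✓)  10-00(✓)  10-01(✓)  1000-(✓)  101-0(✓)  101-1(✓)  1010-(✓)  1011-(✓)  11-01(✓)  110-1  1110-(✓)
size-2^2 implicants → -01-1  1--01  1-10-  10-0-  101--
Unchecked terms (primes): -01-1, 0-010, 00-11, 0001-, 01-10, 010-0, 1--01, 1-10-, 10-0-, 101--, 110-1
Minterm coverage:
  m2 ⊆ 0-010,0001-
  m3 ⊆ 00-11,0001-
  m5 ⊆ -01-1 [E]
  m8 ⊆ 010-0 [E]
  m10 ⊆ 0-010,01-10,010-0
  m16 ⊆ 10-0- [E]
  m21 ⊆ -01-1,1--01,1-10-,10-0-,101--
  m22 ⊆ 101-- [E]
  m23 ⊆ -01-1,101--
  m25 ⊆ 1--01,110-1
  m27 ⊆ 110-1 [E]
  m28 ⊆ 1-10- [E]
  m29 ⊆ 1--01,1-10-
E = {-01-1, 010-0, 1-10-, 10-0-, 101--, 110-1}

6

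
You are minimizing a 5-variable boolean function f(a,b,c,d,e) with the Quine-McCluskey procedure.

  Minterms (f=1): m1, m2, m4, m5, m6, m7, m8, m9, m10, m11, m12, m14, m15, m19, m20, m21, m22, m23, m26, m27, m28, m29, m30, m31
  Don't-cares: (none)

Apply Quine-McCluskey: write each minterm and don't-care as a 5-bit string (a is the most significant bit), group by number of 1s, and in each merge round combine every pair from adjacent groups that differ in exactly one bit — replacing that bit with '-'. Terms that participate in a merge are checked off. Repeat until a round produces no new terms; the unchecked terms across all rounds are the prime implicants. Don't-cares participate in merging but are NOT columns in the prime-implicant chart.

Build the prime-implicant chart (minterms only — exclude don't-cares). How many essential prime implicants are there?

4

size-2^0 implicants → 00001(✓)  00010(✓)  00100(✓)  00101(✓)  00110(✓)  00111(✓)  01000(✓)  01001(✓)  01010(✓)  01011(✓)  01100(✓)  01110(✓)  01111(✓)  10011(✓)  10100(✓)  10101(✓)  10110(✓)  10111(✓)  11010(✓)  11011(✓)  11100(✓)  11101(✓)  11110(✓)  11111(✓)
size-2^1 implicants → -0100(✓)  -0101(✓)  -0110(✓)  -0111(✓)  -1010(✓)  -1011(✓)  -1100(✓)  -1110(✓)  -1111(✓)  0-001  0-010(✓)  0-100(✓)  0-110(✓)  0-111(✓)  00-01  00-10(✓)  001-0(✓)  001-1(✓)  0010-(✓)  0011-(✓)  01-00(✓)  01-10(✓)  01-11(✓)  010-0(✓)  010-1(✓)  0100-(✓)  0101-(✓)  011-0(✓)  0111-(✓)  1-011(✓)  1-100(✓)  1-101(✓)  1-110(✓)  1-111(✓)  10-11(✓)  101-0(✓)  101-1(✓)  1010-(✓)  1011-(✓)  11-10(✓)  11-11(✓)  1101-(✓)  111-0(✓)  111-1(✓)  1110-(✓)  1111-(✓)
size-2^2 implicants → --100(✓)  --110(✓)  --111(✓)  -01-0(✓)  -01-1(✓)  -010-(✓)  -011-(✓)  -1-10(✓)  -1-11(✓)  -101-(✓)  -11-0(✓)  -111-(✓)  0--10  0-1-0(✓)  0-11-(✓)  001--(✓)  01--0  01-1-(✓)  010--  1--11  1-1-0(✓)  1-1-1(✓)  1-10-(✓)  1-11-(✓)  101--(✓)  11-1-(✓)  111--(✓)
size-2^3 implicants → --1-0  --11-  -01--  -1-1-  1-1--
Unchecked terms (primes): --1-0, --11-, -01--, -1-1-, 0--10, 0-001, 00-01, 01--0, 010--, 1--11, 1-1--
Minterm coverage:
  m1 ⊆ 0-001,00-01
  m2 ⊆ 0--10 [E]
  m4 ⊆ --1-0,-01--
  m5 ⊆ -01--,00-01
  m6 ⊆ --1-0,--11-,-01--,0--10
  m7 ⊆ --11-,-01--
  m8 ⊆ 01--0,010--
  m9 ⊆ 0-001,010--
  m10 ⊆ -1-1-,0--10,01--0,010--
  m11 ⊆ -1-1-,010--
  m12 ⊆ --1-0,01--0
  m14 ⊆ --1-0,--11-,-1-1-,0--10,01--0
  m15 ⊆ --11-,-1-1-
  m19 ⊆ 1--11 [E]
  m20 ⊆ --1-0,-01--,1-1--
  m21 ⊆ -01--,1-1--
  m22 ⊆ --1-0,--11-,-01--,1-1--
  m23 ⊆ --11-,-01--,1--11,1-1--
  m26 ⊆ -1-1- [E]
  m27 ⊆ -1-1-,1--11
  m28 ⊆ --1-0,1-1--
  m29 ⊆ 1-1-- [E]
  m30 ⊆ --1-0,--11-,-1-1-,1-1--
  m31 ⊆ --11-,-1-1-,1--11,1-1--
E = {-1-1-, 0--10, 1--11, 1-1--}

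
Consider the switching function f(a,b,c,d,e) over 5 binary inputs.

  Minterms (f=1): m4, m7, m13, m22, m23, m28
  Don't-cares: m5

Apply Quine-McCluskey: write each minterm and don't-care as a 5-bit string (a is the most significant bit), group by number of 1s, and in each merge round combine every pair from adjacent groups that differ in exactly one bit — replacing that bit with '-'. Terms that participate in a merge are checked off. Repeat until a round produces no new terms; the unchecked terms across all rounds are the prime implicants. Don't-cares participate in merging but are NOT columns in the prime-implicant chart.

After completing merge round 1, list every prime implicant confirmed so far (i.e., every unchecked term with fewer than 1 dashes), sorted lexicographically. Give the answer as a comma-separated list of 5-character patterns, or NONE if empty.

11100

size-2^0 implicants → 00100(✓)  00101(✓)  00111(✓)  01101(✓)  10110(✓)  10111(✓)  11100
size-2^1 implicants → -0111  0-101  001-1  0010-  1011-
Unchecked terms (primes): -0111, 0-101, 001-1, 0010-, 1011-, 11100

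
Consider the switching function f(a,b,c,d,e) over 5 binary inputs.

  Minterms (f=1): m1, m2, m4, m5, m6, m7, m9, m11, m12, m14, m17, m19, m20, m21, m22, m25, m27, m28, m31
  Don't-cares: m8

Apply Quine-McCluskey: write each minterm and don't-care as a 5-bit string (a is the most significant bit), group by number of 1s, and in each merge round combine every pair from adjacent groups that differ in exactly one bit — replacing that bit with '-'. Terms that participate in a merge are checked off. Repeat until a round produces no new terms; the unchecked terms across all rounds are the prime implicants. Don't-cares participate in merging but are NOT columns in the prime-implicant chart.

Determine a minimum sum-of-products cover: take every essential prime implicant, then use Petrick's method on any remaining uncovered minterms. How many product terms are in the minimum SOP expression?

size-2^0 implicants → 00001(✓)  00010(✓)  00100(✓)  00101(✓)  00110(✓)  00111(✓)  01000(✓)  01001(✓)  01011(✓)  01100(✓)  01110(✓)  10001(✓)  10011(✓)  10100(✓)  10101(✓)  10110(✓)  11001(✓)  11011(✓)  11100(✓)  11111(✓)
size-2^1 implicants → -0001(✓)  -0100(✓)  -0101(✓)  -0110(✓)  -1001(✓)  -1011(✓)  -1100(✓)  0-001(✓)  0-100(✓)  0-110(✓)  00-01(✓)  00-10  001-0(✓)  001-1(✓)  0010-(✓)  0011-(✓)  01-00  010-1(✓)  0100-  011-0(✓)  1-001(✓)  1-011(✓)  1-100(✓)  10-01(✓)  100-1(✓)  101-0(✓)  1010-(✓)  11-11  110-1(✓)
size-2^2 implicants → --001  --100  -0-01  -01-0  -010-  -10-1  0-1-0  001--  1-0-1
Unchecked terms (primes): --001, --100, -0-01, -01-0, -010-, -10-1, 0-1-0, 00-10, 001--, 01-00, 0100-, 1-0-1, 11-11
Minterm coverage:
  m1 ⊆ --001,-0-01
  m2 ⊆ 00-10 [E]
  m4 ⊆ --100,-01-0,-010-,0-1-0,001--
  m5 ⊆ -0-01,-010-,001--
  m6 ⊆ -01-0,0-1-0,00-10,001--
  m7 ⊆ 001-- [E]
  m9 ⊆ --001,-10-1,0100-
  m11 ⊆ -10-1 [E]
  m12 ⊆ --100,0-1-0,01-00
  m14 ⊆ 0-1-0 [E]
  m17 ⊆ --001,-0-01,1-0-1
  m19 ⊆ 1-0-1 [E]
  m20 ⊆ --100,-01-0,-010-
  m21 ⊆ -0-01,-010-
  m22 ⊆ -01-0 [E]
  m25 ⊆ --001,-10-1,1-0-1
  m27 ⊆ -10-1,1-0-1,11-11
  m28 ⊆ --100 [E]
  m31 ⊆ 11-11 [E]
E = {--100, -01-0, -10-1, 0-1-0, 00-10, 001--, 1-0-1, 11-11}
Petrick residual → -0-01
Cover = cd'e' + b'd'e + b'ce' + bc'e + a'ce' + a'b'de' + a'b'c + ac'e + abde  |cover|=9

9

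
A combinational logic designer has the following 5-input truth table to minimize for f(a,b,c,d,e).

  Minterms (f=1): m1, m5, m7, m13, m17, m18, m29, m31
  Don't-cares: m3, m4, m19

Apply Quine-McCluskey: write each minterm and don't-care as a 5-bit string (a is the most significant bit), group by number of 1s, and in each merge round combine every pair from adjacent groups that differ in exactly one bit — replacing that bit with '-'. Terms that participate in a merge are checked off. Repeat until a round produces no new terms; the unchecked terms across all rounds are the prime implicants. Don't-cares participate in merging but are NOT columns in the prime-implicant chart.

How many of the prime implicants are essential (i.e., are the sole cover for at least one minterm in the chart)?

[col 0] 00001*, 00011*, 00100*, 00101*, 00111*, 01101*, 10001*, 10010*, 10011*, 11101*, 11111*
[col 1] -0001*, -0011*, -1101, 0-101, 00-01*, 00-11*, 000-1*, 001-1*, 0010-, 100-1*, 1001-, 111-1
[col 2] -00-1, 00--1
Prime implicants: -00-1, -1101, 0-101, 00--1, 0010-, 1001-, 111-1
PI chart (minterm → PIs covering it):
  1 | -00-1,00--1
  5 | 0-101,00--1,0010-
  7 | 00--1  (sole → essential)
  13 | -1101,0-101
  17 | -00-1  (sole → essential)
  18 | 1001-  (sole → essential)
  29 | -1101,111-1
  31 | 111-1  (sole → essential)
Essential prime implicants: -00-1, 00--1, 1001-, 111-1

4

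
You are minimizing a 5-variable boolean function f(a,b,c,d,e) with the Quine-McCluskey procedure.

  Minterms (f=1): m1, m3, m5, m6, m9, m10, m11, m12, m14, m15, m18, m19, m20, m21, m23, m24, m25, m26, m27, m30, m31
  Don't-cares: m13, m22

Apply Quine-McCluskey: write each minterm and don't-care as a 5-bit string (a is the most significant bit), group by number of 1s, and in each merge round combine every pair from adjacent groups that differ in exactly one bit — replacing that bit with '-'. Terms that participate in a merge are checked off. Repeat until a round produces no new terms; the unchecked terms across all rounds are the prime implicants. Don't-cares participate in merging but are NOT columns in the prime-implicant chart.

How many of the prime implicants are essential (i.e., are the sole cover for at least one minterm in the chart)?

6

Round 0: 00001✓ 00011✓ 00101✓ 00110✓ 01001✓ 01010✓ 01011✓ 01100✓ 01101✓ 01110✓ 01111✓ 10010✓ 10011✓ 10100✓ 10101✓ 10110✓ 10111✓ 11000✓ 11001✓ 11010✓ 11011✓ 11110✓ 11111✓
Round 1: -0011✓ -0101 -0110✓ -1001✓ -1010✓ -1011✓ -1110✓ -1111✓ 0-001✓ 0-011✓ 0-101✓ 0-110✓ 00-01✓ 000-1✓ 01-01✓ 01-10✓ 01-11✓ 010-1✓ 0101-✓ 011-0✓ 011-1✓ 0110-✓ 0111-✓ 1-010✓ 1-011✓ 1-110✓ 1-111✓ 10-10✓ 10-11✓ 1001-✓ 101-0✓ 101-1✓ 1010-✓ 1011-✓ 11-10✓ 11-11✓ 110-0✓ 110-1✓ 1100-✓ 1101-✓ 1111-✓
Round 2: --011 --110 -1-10✓ -1-11✓ -10-1 -101-✓ -111-✓ 0--01 0-0-1 01--1 01-1-✓ 011-- 1--10✓ 1--11✓ 1-01-✓ 1-11-✓ 10-1-✓ 101-- 11-1-✓ 110--
Round 3: -1-1- 1--1-
PIs = {--011, --110, -0101, -1-1-, -10-1, 0--01, 0-0-1, 01--1, 011--, 1--1-, 101--, 110--}
Coverage chart:
  m1: 0--01,0-0-1
  m3: --011,0-0-1
  m5: -0101,0--01
  m6: --110 ←essential
  m9: -10-1,0--01,0-0-1,01--1
  m10: -1-1- ←essential
  m11: --011,-1-1-,-10-1,0-0-1,01--1
  m12: 011-- ←essential
  m14: --110,-1-1-,011--
  m15: -1-1-,01--1,011--
  m18: 1--1- ←essential
  m19: --011,1--1-
  m20: 101-- ←essential
  m21: -0101,101--
  m23: 1--1-,101--
  m24: 110-- ←essential
  m25: -10-1,110--
  m26: -1-1-,1--1-,110--
  m27: --011,-1-1-,-10-1,1--1-,110--
  m30: --110,-1-1-,1--1-
  m31: -1-1-,1--1-
Essential: --110, -1-1-, 011--, 1--1-, 101--, 110--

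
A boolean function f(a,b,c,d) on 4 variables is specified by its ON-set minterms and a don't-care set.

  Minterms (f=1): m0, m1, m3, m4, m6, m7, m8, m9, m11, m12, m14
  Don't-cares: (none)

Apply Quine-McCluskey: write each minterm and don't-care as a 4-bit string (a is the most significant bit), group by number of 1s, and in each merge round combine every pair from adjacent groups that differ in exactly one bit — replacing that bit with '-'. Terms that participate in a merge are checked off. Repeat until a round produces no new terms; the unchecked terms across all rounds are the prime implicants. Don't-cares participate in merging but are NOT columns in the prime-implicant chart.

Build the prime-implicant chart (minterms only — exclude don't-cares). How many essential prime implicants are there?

2

size-2^0 implicants → 0000(✓)  0001(✓)  0011(✓)  0100(✓)  0110(✓)  0111(✓)  1000(✓)  1001(✓)  1011(✓)  1100(✓)  1110(✓)
size-2^1 implicants → -000(✓)  -001(✓)  -011(✓)  -100(✓)  -110(✓)  0-00(✓)  0-11  00-1(✓)  000-(✓)  01-0(✓)  011-  1-00(✓)  10-1(✓)  100-(✓)  11-0(✓)
size-2^2 implicants → --00  -0-1  -00-  -1-0
Unchecked terms (primes): --00, -0-1, -00-, -1-0, 0-11, 011-
Minterm coverage:
  m0 ⊆ --00,-00-
  m1 ⊆ -0-1,-00-
  m3 ⊆ -0-1,0-11
  m4 ⊆ --00,-1-0
  m6 ⊆ -1-0,011-
  m7 ⊆ 0-11,011-
  m8 ⊆ --00,-00-
  m9 ⊆ -0-1,-00-
  m11 ⊆ -0-1 [E]
  m12 ⊆ --00,-1-0
  m14 ⊆ -1-0 [E]
E = {-0-1, -1-0}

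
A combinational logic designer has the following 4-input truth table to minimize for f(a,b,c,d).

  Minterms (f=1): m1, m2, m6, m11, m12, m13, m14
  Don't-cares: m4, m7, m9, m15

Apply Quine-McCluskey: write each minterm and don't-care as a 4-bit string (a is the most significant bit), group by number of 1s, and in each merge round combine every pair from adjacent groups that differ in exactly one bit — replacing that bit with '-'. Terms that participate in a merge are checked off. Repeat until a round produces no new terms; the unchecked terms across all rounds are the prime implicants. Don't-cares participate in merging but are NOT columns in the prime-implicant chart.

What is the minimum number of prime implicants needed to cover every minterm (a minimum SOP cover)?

4

[col 0] 0001*, 0010*, 0100*, 0110*, 0111*, 1001*, 1011*, 1100*, 1101*, 1110*, 1111*
[col 1] -001, -100*, -110*, -111*, 0-10, 01-0*, 011-*, 1-01*, 1-11*, 10-1*, 11-0*, 11-1*, 110-*, 111-*
[col 2] -1-0, -11-, 1--1, 11--
Prime implicants: -001, -1-0, -11-, 0-10, 1--1, 11--
PI chart (minterm → PIs covering it):
  1 | -001  (sole → essential)
  2 | 0-10  (sole → essential)
  6 | -1-0,-11-,0-10
  11 | 1--1  (sole → essential)
  12 | -1-0,11--
  13 | 1--1,11--
  14 | -1-0,-11-,11--
Essential prime implicants: -001, 0-10, 1--1
Petrick residual → -1-0
Minimum SOP uses 4 PIs: b'c'd + bd' + a'cd' + ad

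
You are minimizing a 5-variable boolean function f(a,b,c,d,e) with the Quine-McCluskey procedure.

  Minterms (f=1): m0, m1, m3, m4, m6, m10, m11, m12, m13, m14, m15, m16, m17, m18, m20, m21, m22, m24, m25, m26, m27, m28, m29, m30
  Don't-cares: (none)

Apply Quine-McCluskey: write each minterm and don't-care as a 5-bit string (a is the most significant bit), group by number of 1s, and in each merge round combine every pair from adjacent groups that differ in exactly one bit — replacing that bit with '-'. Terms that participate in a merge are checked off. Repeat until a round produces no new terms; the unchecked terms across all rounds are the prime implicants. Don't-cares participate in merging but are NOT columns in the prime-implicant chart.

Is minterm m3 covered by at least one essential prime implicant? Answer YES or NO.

NO

size-2^0 implicants → 00000(✓)  00001(✓)  00011(✓)  00100(✓)  00110(✓)  01010(✓)  01011(✓)  01100(✓)  01101(✓)  01110(✓)  01111(✓)  10000(✓)  10001(✓)  10010(✓)  10100(✓)  10101(✓)  10110(✓)  11000(✓)  11001(✓)  11010(✓)  11011(✓)  11100(✓)  11101(✓)  11110(✓)
size-2^1 implicants → -0000(✓)  -0001(✓)  -0100(✓)  -0110(✓)  -1010(✓)  -1011(✓)  -1100(✓)  -1101(✓)  -1110(✓)  0-011  0-100(✓)  0-110(✓)  00-00(✓)  000-1  0000-(✓)  001-0(✓)  01-10(✓)  01-11(✓)  0101-(✓)  011-0(✓)  011-1(✓)  0110-(✓)  0111-(✓)  1-000(✓)  1-001(✓)  1-010(✓)  1-100(✓)  1-101(✓)  1-110(✓)  10-00(✓)  10-01(✓)  10-10(✓)  100-0(✓)  1000-(✓)  101-0(✓)  1010-(✓)  11-00(✓)  11-01(✓)  11-10(✓)  110-0(✓)  110-1(✓)  1100-(✓)  1101-(✓)  111-0(✓)  1110-(✓)
size-2^2 implicants → --100(✓)  --110(✓)  -0-00  -000-  -01-0(✓)  -1-10  -101-  -11-0(✓)  -110-  0-1-0(✓)  01-1-  011--  1--00(✓)  1--01(✓)  1--10(✓)  1-0-0(✓)  1-00-(✓)  1-1-0(✓)  1-10-(✓)  10--0(✓)  10-0-(✓)  11--0(✓)  11-0-(✓)  110--
size-2^3 implicants → --1-0  1---0  1--0-
Unchecked terms (primes): --1-0, -0-00, -000-, -1-10, -101-, -110-, 0-011, 000-1, 01-1-, 011--, 1---0, 1--0-, 110--
Minterm coverage:
  m0 ⊆ -0-00,-000-
  m1 ⊆ -000-,000-1
  m3 ⊆ 0-011,000-1
  m4 ⊆ --1-0,-0-00
  m6 ⊆ --1-0 [E]
  m10 ⊆ -1-10,-101-,01-1-
  m11 ⊆ -101-,0-011,01-1-
  m12 ⊆ --1-0,-110-,011--
  m13 ⊆ -110-,011--
  m14 ⊆ --1-0,-1-10,01-1-,011--
  m15 ⊆ 01-1-,011--
  m16 ⊆ -0-00,-000-,1---0,1--0-
  m17 ⊆ -000-,1--0-
  m18 ⊆ 1---0 [E]
  m20 ⊆ --1-0,-0-00,1---0,1--0-
  m21 ⊆ 1--0- [E]
  m22 ⊆ --1-0,1---0
  m24 ⊆ 1---0,1--0-,110--
  m25 ⊆ 1--0-,110--
  m26 ⊆ -1-10,-101-,1---0,110--
  m27 ⊆ -101-,110--
  m28 ⊆ --1-0,-110-,1---0,1--0-
  m29 ⊆ -110-,1--0-
  m30 ⊆ --1-0,-1-10,1---0
E = {--1-0, 1---0, 1--0-}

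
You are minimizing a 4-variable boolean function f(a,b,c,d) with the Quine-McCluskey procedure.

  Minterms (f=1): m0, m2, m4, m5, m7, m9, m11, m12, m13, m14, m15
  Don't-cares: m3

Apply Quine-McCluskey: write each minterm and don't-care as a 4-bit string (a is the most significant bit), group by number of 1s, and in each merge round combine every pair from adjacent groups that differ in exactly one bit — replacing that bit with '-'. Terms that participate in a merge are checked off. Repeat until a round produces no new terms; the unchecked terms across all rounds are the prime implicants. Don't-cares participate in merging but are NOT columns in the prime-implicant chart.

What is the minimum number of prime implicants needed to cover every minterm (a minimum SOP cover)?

5

Round 0: 0000✓ 0010✓ 0011✓ 0100✓ 0101✓ 0111✓ 1001✓ 1011✓ 1100✓ 1101✓ 1110✓ 1111✓
Round 1: -011✓ -100✓ -101✓ -111✓ 0-00 0-11✓ 00-0 001- 01-1✓ 010-✓ 1-01✓ 1-11✓ 10-1✓ 11-0✓ 11-1✓ 110-✓ 111-✓
Round 2: --11 -1-1 -10- 1--1 11--
PIs = {--11, -1-1, -10-, 0-00, 00-0, 001-, 1--1, 11--}
Coverage chart:
  m0: 0-00,00-0
  m2: 00-0,001-
  m4: -10-,0-00
  m5: -1-1,-10-
  m7: --11,-1-1
  m9: 1--1 ←essential
  m11: --11,1--1
  m12: -10-,11--
  m13: -1-1,-10-,1--1,11--
  m14: 11-- ←essential
  m15: --11,-1-1,1--1,11--
Essential: 1--1, 11--
Petrick residual → --11, -10-, 00-0
Min cover (5 terms): cd + bc' + a'b'd' + ad + ab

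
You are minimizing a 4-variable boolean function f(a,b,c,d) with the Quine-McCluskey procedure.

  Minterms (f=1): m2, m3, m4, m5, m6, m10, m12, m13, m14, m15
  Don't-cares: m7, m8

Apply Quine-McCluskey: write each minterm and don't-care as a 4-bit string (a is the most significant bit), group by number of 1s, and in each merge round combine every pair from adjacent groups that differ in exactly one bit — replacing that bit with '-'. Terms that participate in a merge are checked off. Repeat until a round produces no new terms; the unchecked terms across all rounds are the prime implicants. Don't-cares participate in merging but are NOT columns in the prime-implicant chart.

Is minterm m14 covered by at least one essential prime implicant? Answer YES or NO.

YES

[col 0] 0010*, 0011*, 0100*, 0101*, 0110*, 0111*, 1000*, 1010*, 1100*, 1101*, 1110*, 1111*
[col 1] -010*, -100*, -101*, -110*, -111*, 0-10*, 0-11*, 001-*, 01-0*, 01-1*, 010-*, 011-*, 1-00*, 1-10*, 10-0*, 11-0*, 11-1*, 110-*, 111-*
[col 2] --10, -1-0*, -1-1*, -10-*, -11-*, 0-1-, 01--*, 1--0, 11--*
[col 3] -1--
Prime implicants: --10, -1--, 0-1-, 1--0
PI chart (minterm → PIs covering it):
  2 | --10,0-1-
  3 | 0-1-  (sole → essential)
  4 | -1--  (sole → essential)
  5 | -1--  (sole → essential)
  6 | --10,-1--,0-1-
  10 | --10,1--0
  12 | -1--,1--0
  13 | -1--  (sole → essential)
  14 | --10,-1--,1--0
  15 | -1--  (sole → essential)
Essential prime implicants: -1--, 0-1-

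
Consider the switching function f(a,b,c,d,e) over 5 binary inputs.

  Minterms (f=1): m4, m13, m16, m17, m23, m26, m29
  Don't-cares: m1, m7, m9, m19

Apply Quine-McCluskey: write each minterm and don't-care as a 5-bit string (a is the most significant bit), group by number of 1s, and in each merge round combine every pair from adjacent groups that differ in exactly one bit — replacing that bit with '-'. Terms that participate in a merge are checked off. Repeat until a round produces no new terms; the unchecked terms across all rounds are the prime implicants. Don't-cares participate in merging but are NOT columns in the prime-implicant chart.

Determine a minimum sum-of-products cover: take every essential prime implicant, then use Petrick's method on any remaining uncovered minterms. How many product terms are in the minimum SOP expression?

Round 0: 00001✓ 00100 00111✓ 01001✓ 01101✓ 10000✓ 10001✓ 10011✓ 10111✓ 11010 11101✓
Round 1: -0001 -0111 -1101 0-001 01-01 10-11 100-1 1000-
PIs = {-0001, -0111, -1101, 0-001, 00100, 01-01, 10-11, 100-1, 1000-, 11010}
Coverage chart:
  m4: 00100 ←essential
  m13: -1101,01-01
  m16: 1000- ←essential
  m17: -0001,100-1,1000-
  m23: -0111,10-11
  m26: 11010 ←essential
  m29: -1101 ←essential
Essential: -1101, 00100, 1000-, 11010
Petrick residual → -0111
Min cover (5 terms): b'cde + bcd'e + a'b'cd'e' + ab'c'd' + abc'de'

5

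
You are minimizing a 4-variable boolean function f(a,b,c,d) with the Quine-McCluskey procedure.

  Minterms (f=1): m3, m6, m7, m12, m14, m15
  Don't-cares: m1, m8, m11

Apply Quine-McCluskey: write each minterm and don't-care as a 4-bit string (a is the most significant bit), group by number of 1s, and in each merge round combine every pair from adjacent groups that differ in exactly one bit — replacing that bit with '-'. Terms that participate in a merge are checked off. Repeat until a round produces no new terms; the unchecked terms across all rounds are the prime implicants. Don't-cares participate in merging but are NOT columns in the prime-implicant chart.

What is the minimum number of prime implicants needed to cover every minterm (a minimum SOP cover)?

3

Round 0: 0001✓ 0011✓ 0110✓ 0111✓ 1000✓ 1011✓ 1100✓ 1110✓ 1111✓
Round 1: -011✓ -110✓ -111✓ 0-11✓ 00-1 011-✓ 1-00 1-11✓ 11-0 111-✓
Round 2: --11 -11-
PIs = {--11, -11-, 00-1, 1-00, 11-0}
Coverage chart:
  m3: --11,00-1
  m6: -11- ←essential
  m7: --11,-11-
  m12: 1-00,11-0
  m14: -11-,11-0
  m15: --11,-11-
Essential: -11-
Petrick residual → --11, 1-00
Min cover (3 terms): cd + bc + ac'd'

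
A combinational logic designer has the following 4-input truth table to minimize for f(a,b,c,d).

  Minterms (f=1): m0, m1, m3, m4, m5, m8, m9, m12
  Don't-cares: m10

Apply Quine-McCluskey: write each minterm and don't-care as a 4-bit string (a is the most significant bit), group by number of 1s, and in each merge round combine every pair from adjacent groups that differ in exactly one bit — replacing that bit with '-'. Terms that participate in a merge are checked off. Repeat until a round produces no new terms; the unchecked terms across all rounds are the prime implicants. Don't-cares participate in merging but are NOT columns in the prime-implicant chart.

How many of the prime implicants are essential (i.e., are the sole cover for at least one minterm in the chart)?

4

size-2^0 implicants → 0000(✓)  0001(✓)  0011(✓)  0100(✓)  0101(✓)  1000(✓)  1001(✓)  1010(✓)  1100(✓)
size-2^1 implicants → -000(✓)  -001(✓)  -100(✓)  0-00(✓)  0-01(✓)  00-1  000-(✓)  010-(✓)  1-00(✓)  10-0  100-(✓)
size-2^2 implicants → --00  -00-  0-0-
Unchecked terms (primes): --00, -00-, 0-0-, 00-1, 10-0
Minterm coverage:
  m0 ⊆ --00,-00-,0-0-
  m1 ⊆ -00-,0-0-,00-1
  m3 ⊆ 00-1 [E]
  m4 ⊆ --00,0-0-
  m5 ⊆ 0-0- [E]
  m8 ⊆ --00,-00-,10-0
  m9 ⊆ -00- [E]
  m12 ⊆ --00 [E]
E = {--00, -00-, 0-0-, 00-1}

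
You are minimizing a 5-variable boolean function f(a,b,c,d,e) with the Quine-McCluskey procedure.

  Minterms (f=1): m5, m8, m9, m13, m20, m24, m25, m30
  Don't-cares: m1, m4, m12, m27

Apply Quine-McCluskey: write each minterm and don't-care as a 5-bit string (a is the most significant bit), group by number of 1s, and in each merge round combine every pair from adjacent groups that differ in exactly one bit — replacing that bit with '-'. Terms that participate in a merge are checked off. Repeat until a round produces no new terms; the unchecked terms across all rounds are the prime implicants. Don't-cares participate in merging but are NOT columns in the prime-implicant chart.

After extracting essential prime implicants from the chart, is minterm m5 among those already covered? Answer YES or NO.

NO

[col 0] 00001*, 00100*, 00101*, 01000*, 01001*, 01100*, 01101*, 10100*, 11000*, 11001*, 11011*, 11110
[col 1] -0100, -1000*, -1001*, 0-001*, 0-100*, 0-101*, 00-01*, 0010-*, 01-00*, 01-01*, 0100-*, 0110-*, 110-1, 1100-*
[col 2] -100-, 0--01, 0-10-, 01-0-
Prime implicants: -0100, -100-, 0--01, 0-10-, 01-0-, 110-1, 11110
PI chart (minterm → PIs covering it):
  5 | 0--01,0-10-
  8 | -100-,01-0-
  9 | -100-,0--01,01-0-
  13 | 0--01,0-10-,01-0-
  20 | -0100  (sole → essential)
  24 | -100-  (sole → essential)
  25 | -100-,110-1
  30 | 11110  (sole → essential)
Essential prime implicants: -0100, -100-, 11110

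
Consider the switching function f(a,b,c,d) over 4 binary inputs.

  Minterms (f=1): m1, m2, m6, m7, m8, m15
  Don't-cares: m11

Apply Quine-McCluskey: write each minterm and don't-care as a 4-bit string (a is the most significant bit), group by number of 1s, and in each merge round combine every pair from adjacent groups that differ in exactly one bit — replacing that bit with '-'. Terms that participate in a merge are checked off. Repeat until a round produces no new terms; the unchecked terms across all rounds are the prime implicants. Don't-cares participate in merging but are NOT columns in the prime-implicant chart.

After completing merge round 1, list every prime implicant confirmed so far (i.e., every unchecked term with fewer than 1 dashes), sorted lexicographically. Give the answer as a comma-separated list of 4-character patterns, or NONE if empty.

size-2^0 implicants → 0001  0010(✓)  0110(✓)  0111(✓)  1000  1011(✓)  1111(✓)
size-2^1 implicants → -111  0-10  011-  1-11
Unchecked terms (primes): -111, 0-10, 0001, 011-, 1-11, 1000

0001, 1000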